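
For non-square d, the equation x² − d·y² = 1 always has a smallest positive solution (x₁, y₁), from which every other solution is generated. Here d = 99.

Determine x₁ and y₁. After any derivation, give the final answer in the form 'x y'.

10 1

d=99: √d = [9; 1,18] (ℓ=2, even), read p_1/q_1
a_0=9:  p_0=9·1+0=9,  q_0=9·0+1=1
a_1=1:  p_1=1·9+1=10,  q_1=1·1+0=1
→ (10, 1).  Check: 10²=100, 99·1²=99, difference 1.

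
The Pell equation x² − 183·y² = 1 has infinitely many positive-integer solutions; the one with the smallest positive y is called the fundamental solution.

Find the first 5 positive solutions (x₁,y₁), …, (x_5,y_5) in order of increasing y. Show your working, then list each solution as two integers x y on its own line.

d=183: √d = [13; 1,1,8,1,1,26] (ℓ=6, even), read p_5/q_5
k=0  a_k=13  p_k/q_k = 13/1
k=1  a_k=1  p_k/q_k = 14/1
k=2  a_k=1  p_k/q_k = 27/2
k=3  a_k=8  p_k/q_k = 230/17
k=4  a_k=1  p_k/q_k = 257/19
k=5  a_k=1  p_k/q_k = 487/36
(x₁, y₁) = (487, 36);  487² − 183·36² = 1 ✓
(x_2, y_2) = (487·487 + 183·36·36, 487·36 + 36·487) = (474337, 35064)
(x_3, y_3) = (487·474337 + 183·36·35064, 487·35064 + 36·474337) = (462003751, 34152300)
(x_4, y_4) = (487·462003751 + 183·36·34152300, 487·34152300 + 36·462003751) = (449991179137, 33264305136)
(x_5, y_5) = (487·449991179137 + 183·36·33264305136, 487·33264305136 + 36·449991179137) = (438290946475687, 32399399050164)

487 36
474337 35064
462003751 34152300
449991179137 33264305136
438290946475687 32399399050164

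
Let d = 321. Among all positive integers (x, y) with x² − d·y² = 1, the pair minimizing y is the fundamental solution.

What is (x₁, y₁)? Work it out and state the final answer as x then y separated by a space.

√321 = [17; 1,10,1,34, …], period ℓ=4 (even) → k=3
step 0: (17, 1)  from 17·(1,0) + (0,1)
…
step 2: (197, 11)  from 10·(18,1) + (17,1)
step 3: (215, 12)  from 1·(197,11) + (18,1)
fundamental: x₁=215, y₁=12  (since 46225 − 321·144 = 1)

215 12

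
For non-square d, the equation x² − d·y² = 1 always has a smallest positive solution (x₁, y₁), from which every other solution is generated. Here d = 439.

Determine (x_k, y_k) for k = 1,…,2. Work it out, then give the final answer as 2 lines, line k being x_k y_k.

440 21
387199 18480

√439 → a₀=20, period (1,19,1,40); ℓ=4 even so k=3
i=0: a=20 ⇒ p=20, q=1
…
i=2: a=19 ⇒ p=419, q=20
i=3: a=1 ⇒ p=440, q=21
fundamental: x₁=440, y₁=21  (since 193600 − 439·441 = 1)
(x_2, y_2) = (440·440 + 439·21·21, 440·21 + 21·440) = (387199, 18480)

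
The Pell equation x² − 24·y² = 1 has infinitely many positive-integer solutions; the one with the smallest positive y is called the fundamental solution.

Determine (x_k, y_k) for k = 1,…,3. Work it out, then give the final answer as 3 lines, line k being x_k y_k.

[4; 1,8] for √24; ℓ=2 ⇒ convergent index 1
i=0: a=4 ⇒ p=4, q=1
i=1: a=1 ⇒ p=5, q=1
→ (5, 1).  Check: 5²=25, 24·1²=24, difference 1.
(5+1√24)^2 = 49 + 10√24
(5+1√24)^3 = 485 + 99√24

5 1
49 10
485 99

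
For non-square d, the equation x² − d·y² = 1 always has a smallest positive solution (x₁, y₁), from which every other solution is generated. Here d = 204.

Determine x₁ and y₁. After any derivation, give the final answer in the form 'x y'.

4999 350

[14; 3,1,1,6,1,1,3,28] for √204; ℓ=8 ⇒ convergent index 7
k=0  a_k=14  p_k/q_k = 14/1
k=1  a_k=3  p_k/q_k = 43/3
…
k=6  a_k=1  p_k/q_k = 1414/99
k=7  a_k=3  p_k/q_k = 4999/350
(x₁, y₁) = (4999, 350);  4999² − 204·350² = 1 ✓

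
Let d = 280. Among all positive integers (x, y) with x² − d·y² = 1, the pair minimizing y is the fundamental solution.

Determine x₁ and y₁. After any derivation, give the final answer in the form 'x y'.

251 15

√280 → a₀=16, period (1,2,1,2,1,32); ℓ=6 even so k=5
k=0  a_k=16  p_k/q_k = 16/1
…
k=2  a_k=2  p_k/q_k = 50/3
k=3  a_k=1  p_k/q_k = 67/4
k=4  a_k=2  p_k/q_k = 184/11
k=5  a_k=1  p_k/q_k = 251/15
→ (251, 15).  Check: 251²=63001, 280·15²=63000, difference 1.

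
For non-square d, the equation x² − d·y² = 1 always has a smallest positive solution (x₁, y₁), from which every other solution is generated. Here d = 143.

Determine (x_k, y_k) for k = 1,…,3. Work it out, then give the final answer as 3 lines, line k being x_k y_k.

√143 = [11; 1,22, …], period ℓ=2 (even) → k=1
k=0  a_k=11  p_k/q_k = 11/1
k=1  a_k=1  p_k/q_k = 12/1
fundamental: x₁=12, y₁=1  (since 144 − 143·1 = 1)
n=2: (12,1)∘(12,1) = (12·12+143·1·1, 12·1+1·12) = (287,24)
n=3: (287,24)∘(12,1) = (12·287+143·1·24, 12·24+1·287) = (6876,575)

12 1
287 24
6876 575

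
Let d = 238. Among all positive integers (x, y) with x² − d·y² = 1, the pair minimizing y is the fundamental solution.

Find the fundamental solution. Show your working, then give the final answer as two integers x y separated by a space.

11663 756

d=238: √d = [15; 2,2,1,14,1,2,2,30] (ℓ=8, even), read p_7/q_7
step 0: (15, 1)  from 15·(1,0) + (0,1)
…
step 6: (4983, 323)  from 2·(1697,110) + (1589,103)
step 7: (11663, 756)  from 2·(4983,323) + (1697,110)
→ (11663, 756).  Check: 11663²=136025569, 238·756²=136025568, difference 1.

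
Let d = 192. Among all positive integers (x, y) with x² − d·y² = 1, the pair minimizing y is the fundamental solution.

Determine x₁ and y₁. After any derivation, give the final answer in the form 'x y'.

√192 = [13; 1,5,1,26, …], period ℓ=4 (even) → k=3
k=0  a_k=13  p_k/q_k = 13/1
k=1  a_k=1  p_k/q_k = 14/1
k=2  a_k=5  p_k/q_k = 83/6
k=3  a_k=1  p_k/q_k = 97/7
(x₁, y₁) = (97, 7);  97² − 192·7² = 1 ✓

97 7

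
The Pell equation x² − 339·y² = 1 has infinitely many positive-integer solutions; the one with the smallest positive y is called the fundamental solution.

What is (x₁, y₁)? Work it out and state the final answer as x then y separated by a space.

√339 = [18; 2,2,2,1,17,1,2,2,2,36, …], period ℓ=10 (even) → k=9
k=0  a_k=18  p_k/q_k = 18/1
…
k=2  a_k=2  p_k/q_k = 92/5
k=3  a_k=2  p_k/q_k = 221/12
k=4  a_k=1  p_k/q_k = 313/17
…
k=7  a_k=2  p_k/q_k = 17252/937
k=8  a_k=2  p_k/q_k = 40359/2192
k=9  a_k=2  p_k/q_k = 97970/5321
(x₁, y₁) = (97970, 5321);  97970² − 339·5321² = 1 ✓

97970 5321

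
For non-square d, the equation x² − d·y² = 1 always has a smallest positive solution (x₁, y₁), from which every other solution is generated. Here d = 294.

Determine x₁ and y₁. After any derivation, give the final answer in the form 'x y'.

√294 = [17; 6,1,4,1,6,34, …], period ℓ=6 (even) → k=5
i=0: a=17 ⇒ p=17, q=1
i=1: a=6 ⇒ p=103, q=6
i=2: a=1 ⇒ p=120, q=7
i=3: a=4 ⇒ p=583, q=34
i=4: a=1 ⇒ p=703, q=41
i=5: a=6 ⇒ p=4801, q=280
fundamental: x₁=4801, y₁=280  (since 23049601 − 294·78400 = 1)

4801 280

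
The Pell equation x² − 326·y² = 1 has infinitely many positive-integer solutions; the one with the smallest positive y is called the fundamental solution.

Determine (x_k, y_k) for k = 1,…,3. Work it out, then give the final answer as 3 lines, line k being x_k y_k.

325 18
211249 11700
137311525 7604982

d=326: √d = [18; 18,36] (ℓ=2, even), read p_1/q_1
a_0=18:  p_0=18·1+0=18,  q_0=18·0+1=1
a_1=18:  p_1=18·18+1=325,  q_1=18·1+0=18
(x₁, y₁) = (325, 18);  325² − 326·18² = 1 ✓
n=2: (325,18)∘(325,18) = (325·325+326·18·18, 325·18+18·325) = (211249,11700)
n=3: (211249,11700)∘(325,18) = (325·211249+326·18·11700, 325·11700+18·211249) = (137311525,7604982)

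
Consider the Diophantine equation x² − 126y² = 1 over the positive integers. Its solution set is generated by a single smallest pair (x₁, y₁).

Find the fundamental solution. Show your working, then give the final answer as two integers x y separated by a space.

√126 = [11; 4,2,4,22, …], period ℓ=4 (even) → k=3
step 0: (11, 1)  from 11·(1,0) + (0,1)
step 1: (45, 4)  from 4·(11,1) + (1,0)
step 2: (101, 9)  from 2·(45,4) + (11,1)
step 3: (449, 40)  from 4·(101,9) + (45,4)
(x₁, y₁) = (449, 40);  449² − 126·40² = 1 ✓

449 40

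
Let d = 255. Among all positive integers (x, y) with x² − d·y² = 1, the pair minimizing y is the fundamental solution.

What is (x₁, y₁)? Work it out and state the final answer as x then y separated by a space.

16 1

√255 = [15; 1,30, …], period ℓ=2 (even) → k=1
a_0=15:  p_0=15·1+0=15,  q_0=15·0+1=1
a_1=1:  p_1=1·15+1=16,  q_1=1·1+0=1
(x₁, y₁) = (16, 1);  16² − 255·1² = 1 ✓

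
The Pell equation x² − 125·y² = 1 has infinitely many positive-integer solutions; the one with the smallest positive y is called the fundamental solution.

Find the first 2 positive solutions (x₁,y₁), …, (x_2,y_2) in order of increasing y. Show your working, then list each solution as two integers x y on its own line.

√125 = [11; 5,1,1,5,22, …], period ℓ=5 (odd) → k=9
k=0  a_k=11  p_k/q_k = 11/1
k=1  a_k=5  p_k/q_k = 56/5
…
k=5  a_k=22  p_k/q_k = 15127/1353
k=6  a_k=5  p_k/q_k = 76317/6826
k=7  a_k=1  p_k/q_k = 91444/8179
k=8  a_k=1  p_k/q_k = 167761/15005
k=9  a_k=5  p_k/q_k = 930249/83204
fundamental: x₁=930249, y₁=83204  (since 865363202001 − 125·6922905616 = 1)
n=2: (930249,83204)∘(930249,83204) = (930249·930249+125·83204·83204, 930249·83204+83204·930249) = (1730726404001,154800875592)

930249 83204
1730726404001 154800875592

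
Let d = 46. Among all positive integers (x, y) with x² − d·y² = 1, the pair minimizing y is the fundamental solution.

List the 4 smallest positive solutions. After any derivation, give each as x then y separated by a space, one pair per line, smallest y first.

d=46: √d = [6; 1,3,1,1,2,6,2,1,1,3,1,12] (ℓ=12, even), read p_11/q_11
a_0=6:  p_0=6·1+0=6,  q_0=6·0+1=1
a_1=1:  p_1=1·6+1=7,  q_1=1·1+0=1
…
a_5=2:  p_5=2·61+34=156,  q_5=2·9+5=23
a_6=6:  p_6=6·156+61=997,  q_6=6·23+9=147
…
a_8=1:  p_8=1·2150+997=3147,  q_8=1·317+147=464
a_9=1:  p_9=1·3147+2150=5297,  q_9=1·464+317=781
a_10=3:  p_10=3·5297+3147=19038,  q_10=3·781+464=2807
a_11=1:  p_11=1·19038+5297=24335,  q_11=1·2807+781=3588
(x₁, y₁) = (24335, 3588);  24335² − 46·3588² = 1 ✓
k=2:  x_2 = 24335·24335+46·3588·3588 = 1184384449,  y_2 = 24335·3588+3588·24335 = 174627960
k=3:  x_3 = 24335·1184384449+46·3588·174627960 = 57643991108495,  y_3 = 24335·174627960+3588·1184384449 = 8499142809612
k=4:  x_4 = 24335·57643991108495+46·3588·8499142809612 = 2805533046066067201,  y_4 = 24335·8499142809612+3588·57643991108495 = 413653280369188080

24335 3588
1184384449 174627960
57643991108495 8499142809612
2805533046066067201 413653280369188080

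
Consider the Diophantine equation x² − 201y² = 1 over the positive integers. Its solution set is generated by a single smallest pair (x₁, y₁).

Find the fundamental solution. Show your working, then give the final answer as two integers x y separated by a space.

515095 36332

d=201: √d = [14; 5,1,1,1,2,…,1,5,28] (ℓ=14, even), read p_13/q_13
a_0=14:  p_0=14·1+0=14,  q_0=14·0+1=1
a_1=5:  p_1=5·14+1=71,  q_1=5·1+0=5
…
a_4=1:  p_4=1·156+85=241,  q_4=1·11+6=17
a_5=2:  p_5=2·241+156=638,  q_5=2·17+11=45
a_6=1:  p_6=1·638+241=879,  q_6=1·45+17=62
a_7=8:  p_7=8·879+638=7670,  q_7=8·62+45=541
a_8=1:  p_8=1·7670+879=8549,  q_8=1·541+62=603
a_9=2:  p_9=2·8549+7670=24768,  q_9=2·603+541=1747
a_10=1:  p_10=1·24768+8549=33317,  q_10=1·1747+603=2350
a_11=1:  p_11=1·33317+24768=58085,  q_11=1·2350+1747=4097
a_12=1:  p_12=1·58085+33317=91402,  q_12=1·4097+2350=6447
a_13=5:  p_13=5·91402+58085=515095,  q_13=5·6447+4097=36332
fundamental: x₁=515095, y₁=36332  (since 265322859025 − 201·1320014224 = 1)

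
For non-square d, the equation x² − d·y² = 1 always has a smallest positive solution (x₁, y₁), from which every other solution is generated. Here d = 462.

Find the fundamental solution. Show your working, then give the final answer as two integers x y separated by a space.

43 2

√462 = [21; 2,42, …], period ℓ=2 (even) → k=1
k=0  a_k=21  p_k/q_k = 21/1
k=1  a_k=2  p_k/q_k = 43/2
(x₁, y₁) = (43, 2);  43² − 462·2² = 1 ✓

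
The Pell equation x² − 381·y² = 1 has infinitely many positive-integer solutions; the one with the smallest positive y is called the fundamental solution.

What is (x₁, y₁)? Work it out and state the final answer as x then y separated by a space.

[19; 1,1,12,1,1,38] for √381; ℓ=6 ⇒ convergent index 5
k=0  a_k=19  p_k/q_k = 19/1
…
k=4  a_k=1  p_k/q_k = 527/27
k=5  a_k=1  p_k/q_k = 1015/52
fundamental: x₁=1015, y₁=52  (since 1030225 − 381·2704 = 1)

1015 52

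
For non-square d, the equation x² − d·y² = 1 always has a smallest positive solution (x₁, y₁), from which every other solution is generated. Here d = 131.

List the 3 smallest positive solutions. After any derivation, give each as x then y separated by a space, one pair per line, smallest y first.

10610 927
225144199 19670940
4777559892170 417417345873

√131 → a₀=11, period (2,4,11,4,2,22); ℓ=6 even so k=5
k=0  a_k=11  p_k/q_k = 11/1
…
k=2  a_k=4  p_k/q_k = 103/9
k=3  a_k=11  p_k/q_k = 1156/101
k=4  a_k=4  p_k/q_k = 4727/413
k=5  a_k=2  p_k/q_k = 10610/927
→ (10610, 927).  Check: 10610²=112572100, 131·927²=112572099, difference 1.
(10610+927√131)^2 = 225144199 + 19670940√131
(10610+927√131)^3 = 4777559892170 + 417417345873√131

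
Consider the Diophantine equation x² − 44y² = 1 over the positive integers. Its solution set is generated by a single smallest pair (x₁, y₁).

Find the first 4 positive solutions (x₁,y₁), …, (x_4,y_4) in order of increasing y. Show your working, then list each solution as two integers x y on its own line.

√44 → a₀=6, period (1,1,1,2,1,1,1,12); ℓ=8 even so k=7
step 0: (6, 1)  from 6·(1,0) + (0,1)
step 1: (7, 1)  from 1·(6,1) + (1,0)
…
step 6: (126, 19)  from 1·(73,11) + (53,8)
step 7: (199, 30)  from 1·(126,19) + (73,11)
→ (199, 30).  Check: 199²=39601, 44·30²=39600, difference 1.
n=2: (199,30)∘(199,30) = (199·199+44·30·30, 199·30+30·199) = (79201,11940)
n=3: (79201,11940)∘(199,30) = (199·79201+44·30·11940, 199·11940+30·79201) = (31521799,4752090)
n=4: (31521799,4752090)∘(199,30) = (199·31521799+44·30·4752090, 199·4752090+30·31521799) = (12545596801,1891319880)

199 30
79201 11940
31521799 4752090
12545596801 1891319880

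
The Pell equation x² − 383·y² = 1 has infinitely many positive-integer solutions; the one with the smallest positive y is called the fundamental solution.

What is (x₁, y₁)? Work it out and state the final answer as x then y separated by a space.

[19; 1,1,3,19,3,1,1,38] for √383; ℓ=8 ⇒ convergent index 7
step 0: (19, 1)  from 19·(1,0) + (0,1)
step 1: (20, 1)  from 1·(19,1) + (1,0)
step 2: (39, 2)  from 1·(20,1) + (19,1)
…
step 4: (2642, 135)  from 19·(137,7) + (39,2)
…
step 6: (10705, 547)  from 1·(8063,412) + (2642,135)
step 7: (18768, 959)  from 1·(10705,547) + (8063,412)
→ (18768, 959).  Check: 18768²=352237824, 383·959²=352237823, difference 1.

18768 959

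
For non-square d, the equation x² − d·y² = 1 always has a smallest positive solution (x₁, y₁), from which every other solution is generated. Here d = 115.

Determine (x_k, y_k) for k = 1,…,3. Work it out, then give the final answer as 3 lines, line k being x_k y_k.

√115 = [10; 1,2,1,1,1,1,1,2,1,20, …], period ℓ=10 (even) → k=9
k=0  a_k=10  p_k/q_k = 10/1
…
k=2  a_k=2  p_k/q_k = 32/3
…
k=4  a_k=1  p_k/q_k = 75/7
k=5  a_k=1  p_k/q_k = 118/11
…
k=8  a_k=2  p_k/q_k = 815/76
k=9  a_k=1  p_k/q_k = 1126/105
fundamental: x₁=1126, y₁=105  (since 1267876 − 115·11025 = 1)
(1126+105√115)^2 = 2535751 + 236460√115
(1126+105√115)^3 = 5710510126 + 532507815√115

1126 105
2535751 236460
5710510126 532507815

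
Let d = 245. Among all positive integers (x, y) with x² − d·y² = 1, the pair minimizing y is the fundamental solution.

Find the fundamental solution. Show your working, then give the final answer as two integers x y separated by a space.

51841 3312

d=245: √d = [15; 1,1,1,7,6,7,1,1,1,30] (ℓ=10, even), read p_9/q_9
k=0  a_k=15  p_k/q_k = 15/1
k=1  a_k=1  p_k/q_k = 16/1
…
k=3  a_k=1  p_k/q_k = 47/3
…
k=5  a_k=6  p_k/q_k = 2207/141
k=6  a_k=7  p_k/q_k = 15809/1010
k=7  a_k=1  p_k/q_k = 18016/1151
k=8  a_k=1  p_k/q_k = 33825/2161
k=9  a_k=1  p_k/q_k = 51841/3312
→ (51841, 3312).  Check: 51841²=2687489281, 245·3312²=2687489280, difference 1.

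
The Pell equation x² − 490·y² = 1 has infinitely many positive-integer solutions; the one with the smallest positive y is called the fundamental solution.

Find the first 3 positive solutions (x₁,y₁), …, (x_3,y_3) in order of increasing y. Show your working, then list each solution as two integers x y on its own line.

1039681 46968
2161873163521 97663474416
4495316905044313921 203077717488555624

[22; 7,2,1,4,4,4,1,2,7,44] for √490; ℓ=10 ⇒ convergent index 9
k=0  a_k=22  p_k/q_k = 22/1
…
k=2  a_k=2  p_k/q_k = 332/15
k=3  a_k=1  p_k/q_k = 487/22
…
k=7  a_k=1  p_k/q_k = 50315/2273
k=8  a_k=2  p_k/q_k = 141338/6385
k=9  a_k=7  p_k/q_k = 1039681/46968
→ (1039681, 46968).  Check: 1039681²=1080936581761, 490·46968²=1080936581760, difference 1.
(1039681+46968√490)^2 = 2161873163521 + 97663474416√490
(1039681+46968√490)^3 = 4495316905044313921 + 203077717488555624√490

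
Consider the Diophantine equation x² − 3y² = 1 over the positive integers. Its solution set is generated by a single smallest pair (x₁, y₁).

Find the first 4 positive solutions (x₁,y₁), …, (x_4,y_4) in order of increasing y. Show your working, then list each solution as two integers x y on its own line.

2 1
7 4
26 15
97 56

d=3: √d = [1; 1,2] (ℓ=2, even), read p_1/q_1
k=0  a_k=1  p_k/q_k = 1/1
k=1  a_k=1  p_k/q_k = 2/1
fundamental: x₁=2, y₁=1  (since 4 − 3·1 = 1)
(x_2, y_2) = (2·2 + 3·1·1, 2·1 + 1·2) = (7, 4)
(x_3, y_3) = (2·7 + 3·1·4, 2·4 + 1·7) = (26, 15)
(x_4, y_4) = (2·26 + 3·1·15, 2·15 + 1·26) = (97, 56)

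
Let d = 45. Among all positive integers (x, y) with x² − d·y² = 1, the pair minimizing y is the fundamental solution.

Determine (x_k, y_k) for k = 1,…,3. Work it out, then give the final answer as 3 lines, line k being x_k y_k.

√45 → a₀=6, period (1,2,2,2,1,12); ℓ=6 even so k=5
i=0: a=6 ⇒ p=6, q=1
i=1: a=1 ⇒ p=7, q=1
i=2: a=2 ⇒ p=20, q=3
i=3: a=2 ⇒ p=47, q=7
i=4: a=2 ⇒ p=114, q=17
i=5: a=1 ⇒ p=161, q=24
fundamental: x₁=161, y₁=24  (since 25921 − 45·576 = 1)
k=2:  x_2 = 161·161+45·24·24 = 51841,  y_2 = 161·24+24·161 = 7728
k=3:  x_3 = 161·51841+45·24·7728 = 16692641,  y_3 = 161·7728+24·51841 = 2488392

161 24
51841 7728
16692641 2488392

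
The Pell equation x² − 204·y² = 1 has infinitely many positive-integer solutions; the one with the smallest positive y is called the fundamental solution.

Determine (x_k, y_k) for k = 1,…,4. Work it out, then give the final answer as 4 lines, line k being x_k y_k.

√204 = [14; 3,1,1,6,1,1,3,28, …], period ℓ=8 (even) → k=7
a_0=14:  p_0=14·1+0=14,  q_0=14·0+1=1
…
a_3=1:  p_3=1·57+43=100,  q_3=1·4+3=7
a_4=6:  p_4=6·100+57=657,  q_4=6·7+4=46
a_5=1:  p_5=1·657+100=757,  q_5=1·46+7=53
a_6=1:  p_6=1·757+657=1414,  q_6=1·53+46=99
a_7=3:  p_7=3·1414+757=4999,  q_7=3·99+53=350
→ (4999, 350).  Check: 4999²=24990001, 204·350²=24990000, difference 1.
(x_2, y_2) = (4999·4999 + 204·350·350, 4999·350 + 350·4999) = (49980001, 3499300)
(x_3, y_3) = (4999·49980001 + 204·350·3499300, 4999·3499300 + 350·49980001) = (499700044999, 34986001050)
(x_4, y_4) = (4999·499700044999 + 204·350·34986001050, 4999·34986001050 + 350·499700044999) = (4996000999920001, 349790034998600)

4999 350
49980001 3499300
499700044999 34986001050
4996000999920001 349790034998600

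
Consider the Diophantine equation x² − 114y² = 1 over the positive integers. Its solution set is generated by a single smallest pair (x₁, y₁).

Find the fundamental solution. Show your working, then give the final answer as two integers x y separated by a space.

1025 96

[10; 1,2,10,2,1,20] for √114; ℓ=6 ⇒ convergent index 5
a_0=10:  p_0=10·1+0=10,  q_0=10·0+1=1
a_1=1:  p_1=1·10+1=11,  q_1=1·1+0=1
a_2=2:  p_2=2·11+10=32,  q_2=2·1+1=3
a_3=10:  p_3=10·32+11=331,  q_3=10·3+1=31
a_4=2:  p_4=2·331+32=694,  q_4=2·31+3=65
a_5=1:  p_5=1·694+331=1025,  q_5=1·65+31=96
(x₁, y₁) = (1025, 96);  1025² − 114·96² = 1 ✓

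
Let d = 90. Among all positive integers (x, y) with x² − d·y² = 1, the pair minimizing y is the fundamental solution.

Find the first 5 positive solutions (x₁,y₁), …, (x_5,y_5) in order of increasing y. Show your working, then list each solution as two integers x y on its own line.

d=90: √d = [9; 2,18] (ℓ=2, even), read p_1/q_1
k=0  a_k=9  p_k/q_k = 9/1
k=1  a_k=2  p_k/q_k = 19/2
→ (19, 2).  Check: 19²=361, 90·2²=360, difference 1.
k=2:  x_2 = 19·19+90·2·2 = 721,  y_2 = 19·2+2·19 = 76
k=3:  x_3 = 19·721+90·2·76 = 27379,  y_3 = 19·76+2·721 = 2886
k=4:  x_4 = 19·27379+90·2·2886 = 1039681,  y_4 = 19·2886+2·27379 = 109592
k=5:  x_5 = 19·1039681+90·2·109592 = 39480499,  y_5 = 19·109592+2·1039681 = 4161610

19 2
721 76
27379 2886
1039681 109592
39480499 4161610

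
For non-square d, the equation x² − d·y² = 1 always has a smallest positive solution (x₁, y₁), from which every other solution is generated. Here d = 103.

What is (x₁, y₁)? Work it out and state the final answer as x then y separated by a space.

√103 = [10; 6,1,2,1,1,9,1,1,2,1,6,20, …], period ℓ=12 (even) → k=11
a_0=10:  p_0=10·1+0=10,  q_0=10·0+1=1
…
a_8=1:  p_8=1·5044+4567=9611,  q_8=1·497+450=947
…
a_10=1:  p_10=1·24266+9611=33877,  q_10=1·2391+947=3338
a_11=6:  p_11=6·33877+24266=227528,  q_11=6·3338+2391=22419
fundamental: x₁=227528, y₁=22419  (since 51768990784 − 103·502611561 = 1)

227528 22419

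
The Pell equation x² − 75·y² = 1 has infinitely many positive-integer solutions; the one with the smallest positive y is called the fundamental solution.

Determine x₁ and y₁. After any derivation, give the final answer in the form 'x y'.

[8; 1,1,1,16] for √75; ℓ=4 ⇒ convergent index 3
a_0=8:  p_0=8·1+0=8,  q_0=8·0+1=1
a_1=1:  p_1=1·8+1=9,  q_1=1·1+0=1
a_2=1:  p_2=1·9+8=17,  q_2=1·1+1=2
a_3=1:  p_3=1·17+9=26,  q_3=1·2+1=3
fundamental: x₁=26, y₁=3  (since 676 − 75·9 = 1)

26 3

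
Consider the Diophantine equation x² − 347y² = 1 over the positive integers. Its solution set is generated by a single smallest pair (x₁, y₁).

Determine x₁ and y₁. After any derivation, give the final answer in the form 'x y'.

641602 34443

[18; 1,1,1,2,4,…,1,1,36] for √347; ℓ=14 ⇒ convergent index 13
k=0  a_k=18  p_k/q_k = 18/1
…
k=4  a_k=2  p_k/q_k = 149/8
…
k=6  a_k=1  p_k/q_k = 801/43
k=7  a_k=17  p_k/q_k = 14269/766
k=8  a_k=1  p_k/q_k = 15070/809
k=9  a_k=4  p_k/q_k = 74549/4002
k=10  a_k=2  p_k/q_k = 164168/8813
…
k=12  a_k=1  p_k/q_k = 402885/21628
k=13  a_k=1  p_k/q_k = 641602/34443
(x₁, y₁) = (641602, 34443);  641602² − 347·34443² = 1 ✓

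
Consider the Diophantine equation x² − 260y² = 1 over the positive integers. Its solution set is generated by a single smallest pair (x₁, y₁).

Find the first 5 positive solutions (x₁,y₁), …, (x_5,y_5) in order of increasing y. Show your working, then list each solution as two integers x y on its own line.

129 8
33281 2064
8586369 532504
2215249921 137383968
571525893249 35444531240

d=260: √d = [16; 8,32] (ℓ=2, even), read p_1/q_1
i=0: a=16 ⇒ p=16, q=1
i=1: a=8 ⇒ p=129, q=8
→ (129, 8).  Check: 129²=16641, 260·8²=16640, difference 1.
(x_2, y_2) = (129·129 + 260·8·8, 129·8 + 8·129) = (33281, 2064)
(x_3, y_3) = (129·33281 + 260·8·2064, 129·2064 + 8·33281) = (8586369, 532504)
(x_4, y_4) = (129·8586369 + 260·8·532504, 129·532504 + 8·8586369) = (2215249921, 137383968)
(x_5, y_5) = (129·2215249921 + 260·8·137383968, 129·137383968 + 8·2215249921) = (571525893249, 35444531240)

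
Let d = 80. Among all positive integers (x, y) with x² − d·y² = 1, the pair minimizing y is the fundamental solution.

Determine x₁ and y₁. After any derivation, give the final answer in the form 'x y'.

9 1

[8; 1,16] for √80; ℓ=2 ⇒ convergent index 1
a_0=8:  p_0=8·1+0=8,  q_0=8·0+1=1
a_1=1:  p_1=1·8+1=9,  q_1=1·1+0=1
→ (9, 1).  Check: 9²=81, 80·1²=80, difference 1.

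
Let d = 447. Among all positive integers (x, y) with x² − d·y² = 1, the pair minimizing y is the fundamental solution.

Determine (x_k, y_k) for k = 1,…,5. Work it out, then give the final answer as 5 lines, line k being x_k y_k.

148 7
43807 2072
12966724 613305
3838106497 181536208
1136066556388 53734104263

√447 → a₀=21, period (7,42); ℓ=2 even so k=1
k=0  a_k=21  p_k/q_k = 21/1
k=1  a_k=7  p_k/q_k = 148/7
→ (148, 7).  Check: 148²=21904, 447·7²=21903, difference 1.
n=2: (148,7)∘(148,7) = (148·148+447·7·7, 148·7+7·148) = (43807,2072)
n=3: (43807,2072)∘(148,7) = (148·43807+447·7·2072, 148·2072+7·43807) = (12966724,613305)
n=4: (12966724,613305)∘(148,7) = (148·12966724+447·7·613305, 148·613305+7·12966724) = (3838106497,181536208)
n=5: (3838106497,181536208)∘(148,7) = (148·3838106497+447·7·181536208, 148·181536208+7·3838106497) = (1136066556388,53734104263)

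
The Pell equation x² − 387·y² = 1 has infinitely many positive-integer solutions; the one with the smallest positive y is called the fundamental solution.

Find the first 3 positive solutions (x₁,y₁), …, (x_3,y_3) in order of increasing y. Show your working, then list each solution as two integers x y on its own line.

d=387: √d = [19; 1,2,19,2,1,38] (ℓ=6, even), read p_5/q_5
step 0: (19, 1)  from 19·(1,0) + (0,1)
…
step 2: (59, 3)  from 2·(20,1) + (19,1)
step 3: (1141, 58)  from 19·(59,3) + (20,1)
step 4: (2341, 119)  from 2·(1141,58) + (59,3)
step 5: (3482, 177)  from 1·(2341,119) + (1141,58)
fundamental: x₁=3482, y₁=177  (since 12124324 − 387·31329 = 1)
(x_2, y_2) = (3482·3482 + 387·177·177, 3482·177 + 177·3482) = (24248647, 1232628)
(x_3, y_3) = (3482·24248647 + 387·177·1232628, 3482·1232628 + 177·24248647) = (168867574226, 8584021215)

3482 177
24248647 1232628
168867574226 8584021215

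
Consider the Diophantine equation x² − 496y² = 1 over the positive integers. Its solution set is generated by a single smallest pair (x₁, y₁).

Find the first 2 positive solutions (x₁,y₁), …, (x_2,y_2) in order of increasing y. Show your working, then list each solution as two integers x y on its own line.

[22; 3,1,2,4,1,…,1,3,44] for √496; ℓ=16 ⇒ convergent index 15
k=0  a_k=22  p_k/q_k = 22/1
…
k=3  a_k=2  p_k/q_k = 245/11
k=4  a_k=4  p_k/q_k = 1069/48
…
k=8  a_k=2  p_k/q_k = 14543/653
k=9  a_k=2  p_k/q_k = 35166/1579
k=10  a_k=1  p_k/q_k = 49709/2232
k=11  a_k=1  p_k/q_k = 84875/3811
k=12  a_k=4  p_k/q_k = 389209/17476
k=13  a_k=2  p_k/q_k = 863293/38763
k=14  a_k=1  p_k/q_k = 1252502/56239
k=15  a_k=3  p_k/q_k = 4620799/207480
(x₁, y₁) = (4620799, 207480);  4620799² − 496·207480² = 1 ✓
(x_2, y_2) = (4620799·4620799 + 496·207480·207480, 4620799·207480 + 207480·4620799) = (42703566796801, 1917446753040)

4620799 207480
42703566796801 1917446753040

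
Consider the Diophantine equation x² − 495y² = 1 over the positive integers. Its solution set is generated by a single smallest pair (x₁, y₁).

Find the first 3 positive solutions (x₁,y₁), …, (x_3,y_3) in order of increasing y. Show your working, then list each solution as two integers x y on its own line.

89 4
15841 712
2819609 126732

√495 = [22; 4,44, …], period ℓ=2 (even) → k=1
k=0  a_k=22  p_k/q_k = 22/1
k=1  a_k=4  p_k/q_k = 89/4
→ (89, 4).  Check: 89²=7921, 495·4²=7920, difference 1.
(89+4√495)^2 = 15841 + 712√495
(89+4√495)^3 = 2819609 + 126732√495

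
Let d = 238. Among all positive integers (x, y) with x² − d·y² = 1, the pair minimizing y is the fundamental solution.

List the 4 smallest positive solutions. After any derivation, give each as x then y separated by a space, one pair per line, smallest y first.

11663 756
272051137 17634456
6345864809999 411341319900
148023642285985537 9594947610352944

√238 → a₀=15, period (2,2,1,14,1,2,2,30); ℓ=8 even so k=7
a_0=15:  p_0=15·1+0=15,  q_0=15·0+1=1
…
a_4=14:  p_4=14·108+77=1589,  q_4=14·7+5=103
a_5=1:  p_5=1·1589+108=1697,  q_5=1·103+7=110
a_6=2:  p_6=2·1697+1589=4983,  q_6=2·110+103=323
a_7=2:  p_7=2·4983+1697=11663,  q_7=2·323+110=756
→ (11663, 756).  Check: 11663²=136025569, 238·756²=136025568, difference 1.
(11663+756√238)^2 = 272051137 + 17634456√238
(11663+756√238)^3 = 6345864809999 + 411341319900√238
(11663+756√238)^4 = 148023642285985537 + 9594947610352944√238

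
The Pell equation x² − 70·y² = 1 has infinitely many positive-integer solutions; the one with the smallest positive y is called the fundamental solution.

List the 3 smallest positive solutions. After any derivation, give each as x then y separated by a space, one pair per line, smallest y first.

251 30
126001 15060
63252251 7560090

√70 → a₀=8, period (2,1,2,1,2,16); ℓ=6 even so k=5
i=0: a=8 ⇒ p=8, q=1
…
i=4: a=1 ⇒ p=92, q=11
i=5: a=2 ⇒ p=251, q=30
fundamental: x₁=251, y₁=30  (since 63001 − 70·900 = 1)
n=2: (251,30)∘(251,30) = (251·251+70·30·30, 251·30+30·251) = (126001,15060)
n=3: (126001,15060)∘(251,30) = (251·126001+70·30·15060, 251·15060+30·126001) = (63252251,7560090)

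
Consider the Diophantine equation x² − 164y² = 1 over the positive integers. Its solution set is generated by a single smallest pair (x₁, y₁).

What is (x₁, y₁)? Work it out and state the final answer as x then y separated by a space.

√164 = [12; 1,4,6,4,1,24, …], period ℓ=6 (even) → k=5
a_0=12:  p_0=12·1+0=12,  q_0=12·0+1=1
a_1=1:  p_1=1·12+1=13,  q_1=1·1+0=1
a_2=4:  p_2=4·13+12=64,  q_2=4·1+1=5
a_3=6:  p_3=6·64+13=397,  q_3=6·5+1=31
a_4=4:  p_4=4·397+64=1652,  q_4=4·31+5=129
a_5=1:  p_5=1·1652+397=2049,  q_5=1·129+31=160
(x₁, y₁) = (2049, 160);  2049² − 164·160² = 1 ✓

2049 160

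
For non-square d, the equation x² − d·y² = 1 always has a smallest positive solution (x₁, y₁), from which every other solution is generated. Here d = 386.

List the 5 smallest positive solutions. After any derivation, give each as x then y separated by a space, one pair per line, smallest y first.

[19; 1,1,1,4,1,18,1,4,1,1,1,38] for √386; ℓ=12 ⇒ convergent index 11
k=0  a_k=19  p_k/q_k = 19/1
k=1  a_k=1  p_k/q_k = 20/1
k=2  a_k=1  p_k/q_k = 39/2
…
k=5  a_k=1  p_k/q_k = 334/17
k=6  a_k=18  p_k/q_k = 6287/320
k=7  a_k=1  p_k/q_k = 6621/337
…
k=9  a_k=1  p_k/q_k = 39392/2005
k=10  a_k=1  p_k/q_k = 72163/3673
k=11  a_k=1  p_k/q_k = 111555/5678
→ (111555, 5678).  Check: 111555²=12444518025, 386·5678²=12444518024, difference 1.
(x_2, y_2) = (111555·111555 + 386·5678·5678, 111555·5678 + 5678·111555) = (24889036049, 1266818580)
(x_3, y_3) = (111555·24889036049 + 386·5678·1266818580, 111555·1266818580 + 5678·24889036049) = (5552992832780835, 282639893378122)
(x_4, y_4) = (111555·5552992832780835 + 386·5678·282639893378122, 111555·282639893378122 + 5678·5552992832780835) = (1238928230896843060801, 63059786610325980840)
(x_5, y_5) = (111555·1238928230896843060801 + 386·5678·63059786610325980840, 111555·63059786610325980840 + 5678·1238928230896843060801) = (276417277589841662462530275, 14069268990347189691834278)

111555 5678
24889036049 1266818580
5552992832780835 282639893378122
1238928230896843060801 63059786610325980840
276417277589841662462530275 14069268990347189691834278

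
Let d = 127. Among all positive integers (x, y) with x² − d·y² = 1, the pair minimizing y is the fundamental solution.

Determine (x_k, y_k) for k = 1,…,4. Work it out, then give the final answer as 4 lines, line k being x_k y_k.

[11; 3,1,2,2,7,11,7,2,2,1,3,22] for √127; ℓ=12 ⇒ convergent index 11
k=0  a_k=11  p_k/q_k = 11/1
…
k=3  a_k=2  p_k/q_k = 124/11
…
k=7  a_k=7  p_k/q_k = 171701/15236
k=8  a_k=2  p_k/q_k = 367620/32621
…
k=10  a_k=1  p_k/q_k = 1274561/113099
k=11  a_k=3  p_k/q_k = 4730624/419775
(x₁, y₁) = (4730624, 419775);  4730624² − 127·419775² = 1 ✓
(x_2, y_2) = (4730624·4730624 + 127·419775·419775, 4730624·419775 + 419775·4730624) = (44757606858751, 3971595379200)
(x_3, y_3) = (4730624·44757606858751 + 127·419775·3971595379200, 4730624·3971595379200 + 419775·44757606858751) = (423462818377139450624, 37576248838264821825)
(x_4, y_4) = (4730624·423462818377139450624 + 127·419775·37576248838264821825, 4730624·37576248838264821825 + 419775·423462818377139450624) = (4006486743445029115330560001, 355518209168531397366758400)

4730624 419775
44757606858751 3971595379200
423462818377139450624 37576248838264821825
4006486743445029115330560001 355518209168531397366758400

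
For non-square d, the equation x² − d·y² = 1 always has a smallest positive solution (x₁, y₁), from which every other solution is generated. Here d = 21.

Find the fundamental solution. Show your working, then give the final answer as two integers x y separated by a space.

√21 = [4; 1,1,2,1,1,8, …], period ℓ=6 (even) → k=5
k=0  a_k=4  p_k/q_k = 4/1
k=1  a_k=1  p_k/q_k = 5/1
…
k=4  a_k=1  p_k/q_k = 32/7
k=5  a_k=1  p_k/q_k = 55/12
fundamental: x₁=55, y₁=12  (since 3025 − 21·144 = 1)

55 12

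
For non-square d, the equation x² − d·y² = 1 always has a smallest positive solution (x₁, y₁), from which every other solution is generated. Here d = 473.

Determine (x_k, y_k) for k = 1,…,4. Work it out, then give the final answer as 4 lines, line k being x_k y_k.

√473 → a₀=21, period (1,2,1,42); ℓ=4 even so k=3
k=0  a_k=21  p_k/q_k = 21/1
…
k=2  a_k=2  p_k/q_k = 65/3
k=3  a_k=1  p_k/q_k = 87/4
fundamental: x₁=87, y₁=4  (since 7569 − 473·16 = 1)
(87+4√473)^2 = 15137 + 696√473
(87+4√473)^3 = 2633751 + 121100√473
(87+4√473)^4 = 458257537 + 21070704√473

87 4
15137 696
2633751 121100
458257537 21070704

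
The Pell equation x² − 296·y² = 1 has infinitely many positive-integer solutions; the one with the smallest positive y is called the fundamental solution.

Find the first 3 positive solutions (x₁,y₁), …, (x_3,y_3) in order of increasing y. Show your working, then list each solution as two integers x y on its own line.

3699 215
27365201 1590570
202447753299 11767036645

[17; 4,1,7,1,4,34] for √296; ℓ=6 ⇒ convergent index 5
k=0  a_k=17  p_k/q_k = 17/1
k=1  a_k=4  p_k/q_k = 69/4
…
k=4  a_k=1  p_k/q_k = 757/44
k=5  a_k=4  p_k/q_k = 3699/215
→ (3699, 215).  Check: 3699²=13682601, 296·215²=13682600, difference 1.
n=2: (3699,215)∘(3699,215) = (3699·3699+296·215·215, 3699·215+215·3699) = (27365201,1590570)
n=3: (27365201,1590570)∘(3699,215) = (3699·27365201+296·215·1590570, 3699·1590570+215·27365201) = (202447753299,11767036645)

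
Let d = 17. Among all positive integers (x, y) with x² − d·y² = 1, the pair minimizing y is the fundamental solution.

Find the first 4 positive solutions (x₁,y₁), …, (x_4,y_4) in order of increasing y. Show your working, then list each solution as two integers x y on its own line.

33 8
2177 528
143649 34840
9478657 2298912

√17 = [4; 8, …], period ℓ=1 (odd) → k=1
a_0=4:  p_0=4·1+0=4,  q_0=4·0+1=1
a_1=8:  p_1=8·4+1=33,  q_1=8·1+0=8
fundamental: x₁=33, y₁=8  (since 1089 − 17·64 = 1)
(x_2, y_2) = (33·33 + 17·8·8, 33·8 + 8·33) = (2177, 528)
(x_3, y_3) = (33·2177 + 17·8·528, 33·528 + 8·2177) = (143649, 34840)
(x_4, y_4) = (33·143649 + 17·8·34840, 33·34840 + 8·143649) = (9478657, 2298912)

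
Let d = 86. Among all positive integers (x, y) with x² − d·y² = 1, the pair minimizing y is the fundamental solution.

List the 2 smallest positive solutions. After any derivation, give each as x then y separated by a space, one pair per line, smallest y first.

10405 1122
216528049 23348820

d=86: √d = [9; 3,1,1,1,8,1,1,1,3,18] (ℓ=10, even), read p_9/q_9
i=0: a=9 ⇒ p=9, q=1
i=1: a=3 ⇒ p=28, q=3
…
i=7: a=1 ⇒ p=1864, q=201
i=8: a=1 ⇒ p=2847, q=307
i=9: a=3 ⇒ p=10405, q=1122
(x₁, y₁) = (10405, 1122);  10405² − 86·1122² = 1 ✓
(10405+1122√86)^2 = 216528049 + 23348820√86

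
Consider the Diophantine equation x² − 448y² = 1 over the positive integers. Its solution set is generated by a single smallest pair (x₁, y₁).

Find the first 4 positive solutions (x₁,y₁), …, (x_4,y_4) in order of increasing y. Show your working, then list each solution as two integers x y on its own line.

127 6
32257 1524
8193151 387090
2081028097 98319336

[21; 6,42] for √448; ℓ=2 ⇒ convergent index 1
i=0: a=21 ⇒ p=21, q=1
i=1: a=6 ⇒ p=127, q=6
(x₁, y₁) = (127, 6);  127² − 448·6² = 1 ✓
n=2: (127,6)∘(127,6) = (127·127+448·6·6, 127·6+6·127) = (32257,1524)
n=3: (32257,1524)∘(127,6) = (127·32257+448·6·1524, 127·1524+6·32257) = (8193151,387090)
n=4: (8193151,387090)∘(127,6) = (127·8193151+448·6·387090, 127·387090+6·8193151) = (2081028097,98319336)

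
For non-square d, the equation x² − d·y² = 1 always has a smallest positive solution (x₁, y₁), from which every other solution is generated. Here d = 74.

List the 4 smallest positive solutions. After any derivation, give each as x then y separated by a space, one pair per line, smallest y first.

3699 430
27365201 3181140
202447753299 23534073290
1497708451540801 174105071018280

√74 = [8; 1,1,1,1,16, …], period ℓ=5 (odd) → k=9
k=0  a_k=8  p_k/q_k = 8/1
k=1  a_k=1  p_k/q_k = 9/1
k=2  a_k=1  p_k/q_k = 17/2
k=3  a_k=1  p_k/q_k = 26/3
k=4  a_k=1  p_k/q_k = 43/5
k=5  a_k=16  p_k/q_k = 714/83
k=6  a_k=1  p_k/q_k = 757/88
k=7  a_k=1  p_k/q_k = 1471/171
k=8  a_k=1  p_k/q_k = 2228/259
k=9  a_k=1  p_k/q_k = 3699/430
(x₁, y₁) = (3699, 430);  3699² − 74·430² = 1 ✓
(x_2, y_2) = (3699·3699 + 74·430·430, 3699·430 + 430·3699) = (27365201, 3181140)
(x_3, y_3) = (3699·27365201 + 74·430·3181140, 3699·3181140 + 430·27365201) = (202447753299, 23534073290)
(x_4, y_4) = (3699·202447753299 + 74·430·23534073290, 3699·23534073290 + 430·202447753299) = (1497708451540801, 174105071018280)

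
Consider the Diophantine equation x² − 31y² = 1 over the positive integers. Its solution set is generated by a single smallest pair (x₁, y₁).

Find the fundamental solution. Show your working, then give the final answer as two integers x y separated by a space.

√31 = [5; 1,1,3,5,3,1,1,10, …], period ℓ=8 (even) → k=7
step 0: (5, 1)  from 5·(1,0) + (0,1)
step 1: (6, 1)  from 1·(5,1) + (1,0)
step 2: (11, 2)  from 1·(6,1) + (5,1)
step 3: (39, 7)  from 3·(11,2) + (6,1)
step 4: (206, 37)  from 5·(39,7) + (11,2)
step 5: (657, 118)  from 3·(206,37) + (39,7)
step 6: (863, 155)  from 1·(657,118) + (206,37)
step 7: (1520, 273)  from 1·(863,155) + (657,118)
→ (1520, 273).  Check: 1520²=2310400, 31·273²=2310399, difference 1.

1520 273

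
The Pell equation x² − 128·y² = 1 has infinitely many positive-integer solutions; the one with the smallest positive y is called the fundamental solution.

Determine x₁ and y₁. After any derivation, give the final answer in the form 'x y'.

[11; 3,5,3,22] for √128; ℓ=4 ⇒ convergent index 3
step 0: (11, 1)  from 11·(1,0) + (0,1)
step 1: (34, 3)  from 3·(11,1) + (1,0)
step 2: (181, 16)  from 5·(34,3) + (11,1)
step 3: (577, 51)  from 3·(181,16) + (34,3)
→ (577, 51).  Check: 577²=332929, 128·51²=332928, difference 1.

577 51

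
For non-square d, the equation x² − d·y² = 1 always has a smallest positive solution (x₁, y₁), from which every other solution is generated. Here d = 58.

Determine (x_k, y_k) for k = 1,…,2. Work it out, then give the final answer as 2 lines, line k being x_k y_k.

19603 2574
768555217 100916244

√58 → a₀=7, period (1,1,1,1,1,1,14); ℓ=7 odd so k=13
step 0: (7, 1)  from 7·(1,0) + (0,1)
step 1: (8, 1)  from 1·(7,1) + (1,0)
step 2: (15, 2)  from 1·(8,1) + (7,1)
…
step 5: (61, 8)  from 1·(38,5) + (23,3)
step 6: (99, 13)  from 1·(61,8) + (38,5)
step 7: (1447, 190)  from 14·(99,13) + (61,8)
step 8: (1546, 203)  from 1·(1447,190) + (99,13)
step 9: (2993, 393)  from 1·(1546,203) + (1447,190)
…
step 11: (7532, 989)  from 1·(4539,596) + (2993,393)
step 12: (12071, 1585)  from 1·(7532,989) + (4539,596)
step 13: (19603, 2574)  from 1·(12071,1585) + (7532,989)
fundamental: x₁=19603, y₁=2574  (since 384277609 − 58·6625476 = 1)
(x_2, y_2) = (19603·19603 + 58·2574·2574, 19603·2574 + 2574·19603) = (768555217, 100916244)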